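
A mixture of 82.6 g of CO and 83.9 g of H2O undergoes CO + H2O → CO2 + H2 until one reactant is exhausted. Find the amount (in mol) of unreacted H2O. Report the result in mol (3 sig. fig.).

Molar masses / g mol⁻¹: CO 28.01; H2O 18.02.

1.71 mol

n(CO) = 82.60 / 28.01 = 2.949 mol
n(H2O) = 83.90 / 18.02 = 4.656 mol
n/ν → CO: 2.949, H2O: 4.656; CO is limiting.
H2O consumed = (1/1) × 2.949 = 2.949 mol
H2O remaining = 4.656 − 2.949 = 1.707 mol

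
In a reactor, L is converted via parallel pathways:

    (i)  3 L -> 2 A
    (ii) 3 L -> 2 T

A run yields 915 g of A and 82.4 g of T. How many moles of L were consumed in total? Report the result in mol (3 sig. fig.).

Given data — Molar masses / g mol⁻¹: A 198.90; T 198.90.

7.52 mol

n(A) = 915 / 198.90 = 4.600 mol
n(T) = 82.4 / 198.90 = 0.4143 mol
n(L) via (i) = (3/2)×4.600 = 6.900 mol
n(L) via (ii) = (3/2)×0.4143 = 0.6215 mol
total n(L) = 6.900 + 0.6215 = 7.522 mol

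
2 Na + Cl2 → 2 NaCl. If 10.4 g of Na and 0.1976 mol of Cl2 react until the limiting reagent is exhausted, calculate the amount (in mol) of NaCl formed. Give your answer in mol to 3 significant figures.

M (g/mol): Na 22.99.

0.395 mol

n(Na) = 10.40 / 22.99 = 0.4524 mol
n(Cl2) = 0.1976 mol
n/ν for Na = 0.4524/2 = 0.2262
n/ν for Cl2 = 0.1976/1 = 0.1976
Smallest n/ν is Cl2 → limiting reagent.
n(NaCl) = (2/1) × 0.1976 = 0.3952 mol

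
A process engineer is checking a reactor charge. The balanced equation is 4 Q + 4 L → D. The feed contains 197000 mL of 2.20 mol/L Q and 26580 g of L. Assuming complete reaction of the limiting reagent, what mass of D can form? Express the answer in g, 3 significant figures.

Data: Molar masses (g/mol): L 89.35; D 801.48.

n(Q) = 2.20 × 197000/1000 = 433.4 mol
n(L) = 26580 / 89.35 = 297.5 mol
n/ν → Q: 108.4, L: 74.38; L is limiting.
n(D) = (1/4) × 297.5 = 74.38 mol
mass = 74.38 × 801.48 = 59610 g

59600 g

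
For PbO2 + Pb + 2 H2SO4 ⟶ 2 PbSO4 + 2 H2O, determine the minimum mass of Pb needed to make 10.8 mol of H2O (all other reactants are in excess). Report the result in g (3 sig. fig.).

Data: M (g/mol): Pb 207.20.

1120 g

n(H2O) = 10.80 mol
n(Pb) = (1/2) × 10.80 = 5.400 mol
mass = 5.400 × 207.20 = 1119 g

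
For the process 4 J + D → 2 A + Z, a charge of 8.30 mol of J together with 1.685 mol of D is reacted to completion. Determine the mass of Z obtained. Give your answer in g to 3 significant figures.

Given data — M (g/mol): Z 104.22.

n(J) = 8.300 mol
n(D) = 1.685 mol
n/ν → J: 2.075, D: 1.685; D is limiting.
n(Z) = (1/1) × 1.685 = 1.685 mol
mass = 1.685 × 104.22 = 175.6 g

176 g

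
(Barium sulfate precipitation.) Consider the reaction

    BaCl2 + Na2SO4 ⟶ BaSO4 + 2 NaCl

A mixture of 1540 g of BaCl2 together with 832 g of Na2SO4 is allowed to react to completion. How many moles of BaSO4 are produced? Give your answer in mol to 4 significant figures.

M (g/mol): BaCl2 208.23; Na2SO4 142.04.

n(BaCl2) = 1540 / 208.23 = 7.396 mol
n(Na2SO4) = 832.0 / 142.04 = 5.858 mol
n/ν → BaCl2: 7.396, Na2SO4: 5.858; Na2SO4 is limiting.
n(BaSO4) = (1/1) × 5.858 = 5.858 mol

5.858 mol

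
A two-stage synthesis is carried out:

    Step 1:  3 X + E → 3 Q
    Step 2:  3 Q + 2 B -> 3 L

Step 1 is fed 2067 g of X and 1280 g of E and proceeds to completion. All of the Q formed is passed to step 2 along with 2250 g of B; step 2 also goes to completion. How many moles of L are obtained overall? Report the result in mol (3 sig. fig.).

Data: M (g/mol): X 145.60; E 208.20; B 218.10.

Step 1:
n(X) = 2067 / 145.60 = 14.20 mol
n(E) = 1280 / 208.20 = 6.148 mol
n/ν for X = 14.20/3 = 4.733
n/ν for E = 6.148/1 = 6.148
Smallest n/ν is X → limiting reagent.
n(Q) produced = (3/3) × 14.20 = 14.20 mol
Step 2:
n(Q) available = 14.20 mol
n(B) = 2250 / 218.10 = 10.32 mol
n/ν for Q = 14.20/3 = 4.733
n/ν for B = 10.32/2 = 5.160
Smallest n/ν is Q → limiting reagent.
n(L) = (3/3) × 14.20 = 14.20 mol

14.2 mol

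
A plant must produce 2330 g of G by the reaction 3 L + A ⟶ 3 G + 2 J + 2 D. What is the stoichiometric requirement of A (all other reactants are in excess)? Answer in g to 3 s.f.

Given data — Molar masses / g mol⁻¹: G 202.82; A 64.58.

n(G) = 2330 / 202.82 = 11.49 mol
n(A) = (1/3) × 11.49 = 3.830 mol
mass = 3.830 × 64.58 = 247.3 g

247 g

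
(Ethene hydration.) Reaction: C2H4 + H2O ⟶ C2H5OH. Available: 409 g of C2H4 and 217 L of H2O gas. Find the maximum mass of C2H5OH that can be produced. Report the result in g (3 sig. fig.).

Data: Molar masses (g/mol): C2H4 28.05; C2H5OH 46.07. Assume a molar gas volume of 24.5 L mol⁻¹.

408 g

n(C2H4) = 409.0 / 28.05 = 14.58 mol
n(H2O) = 217.0 / 24.5 = 8.857 mol
n/ν for C2H4 = 14.58/1 = 14.58
n/ν for H2O = 8.857/1 = 8.857
Smallest n/ν is H2O → limiting reagent.
n(C2H5OH) = (1/1) × 8.857 = 8.857 mol
mass = 8.857 × 46.07 = 408.0 g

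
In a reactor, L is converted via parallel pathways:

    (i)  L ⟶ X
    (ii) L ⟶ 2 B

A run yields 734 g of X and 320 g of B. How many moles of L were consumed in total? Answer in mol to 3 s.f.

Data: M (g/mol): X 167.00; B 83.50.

n(X) = 734 / 167.00 = 4.395 mol
n(B) = 320 / 83.50 = 3.832 mol
n(L) via (i) = (1/1)×4.395 = 4.395 mol
n(L) via (ii) = (1/2)×3.832 = 1.916 mol
total n(L) = 4.395 + 1.916 = 6.311 mol

6.31 mol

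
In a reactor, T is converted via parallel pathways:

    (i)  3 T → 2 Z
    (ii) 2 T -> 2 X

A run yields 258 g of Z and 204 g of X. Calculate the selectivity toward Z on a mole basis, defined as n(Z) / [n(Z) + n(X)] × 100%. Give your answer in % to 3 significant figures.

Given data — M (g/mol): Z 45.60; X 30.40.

n(Z) = 258 / 45.60 = 5.658 mol
n(X) = 204 / 30.40 = 6.711 mol
selectivity = 5.658/(5.658+6.711) × 100 = 45.74 %

45.7 %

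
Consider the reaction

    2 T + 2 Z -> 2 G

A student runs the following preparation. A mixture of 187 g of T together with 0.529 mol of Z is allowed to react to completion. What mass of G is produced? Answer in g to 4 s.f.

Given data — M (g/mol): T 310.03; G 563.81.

298.3 g

n(T) = 187.0 / 310.03 = 0.6032 mol
n(Z) = 0.5290 mol
n/ν for T = 0.6032/2 = 0.3016
n/ν for Z = 0.5290/2 = 0.2645
Smallest n/ν is Z → limiting reagent.
n(G) = (2/2) × 0.5290 = 0.5290 mol
mass = 0.5290 × 563.81 = 298.3 g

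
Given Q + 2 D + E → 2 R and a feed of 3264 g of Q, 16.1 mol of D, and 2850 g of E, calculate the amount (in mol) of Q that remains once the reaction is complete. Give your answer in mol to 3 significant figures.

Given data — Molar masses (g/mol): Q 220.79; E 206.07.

n(Q) = 3264 / 220.79 = 14.78 mol
n(D) = 16.10 mol
n(E) = 2850 / 206.07 = 13.83 mol
n/ν → Q: 14.78, D: 8.050, E: 13.83; D is limiting.
Q consumed = (1/2) × 16.10 = 8.050 mol
Q remaining = 14.78 − 8.050 = 6.730 mol

6.73 mol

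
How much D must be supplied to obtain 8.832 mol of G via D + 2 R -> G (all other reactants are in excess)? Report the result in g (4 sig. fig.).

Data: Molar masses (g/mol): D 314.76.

2780 g

n(G) = 8.832 mol
n(D) = (1/1) × 8.832 = 8.832 mol
mass = 8.832 × 314.76 = 2780 g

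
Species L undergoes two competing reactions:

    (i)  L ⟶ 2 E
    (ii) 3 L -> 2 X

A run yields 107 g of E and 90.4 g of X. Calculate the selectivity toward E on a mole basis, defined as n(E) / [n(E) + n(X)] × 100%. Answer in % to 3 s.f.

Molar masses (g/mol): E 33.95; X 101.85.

n(E) = 107 / 33.95 = 3.152 mol
n(X) = 90.4 / 101.85 = 0.8876 mol
selectivity = 3.152/(3.152+0.8876) × 100 = 78.03 %

78.0 %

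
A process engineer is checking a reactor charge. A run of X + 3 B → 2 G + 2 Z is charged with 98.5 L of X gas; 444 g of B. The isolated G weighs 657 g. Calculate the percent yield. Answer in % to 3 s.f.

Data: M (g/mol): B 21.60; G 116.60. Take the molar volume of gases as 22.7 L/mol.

n(X) = 98.50 / 22.7 = 4.339 mol
n(B) = 444.0 / 21.60 = 20.56 mol
n/ν for X = 4.339/1 = 4.339
n/ν for B = 20.56/3 = 6.853
Smallest n/ν is X → limiting reagent.
theoretical n(G) = (2/1) × 4.339 = 8.678 mol → 1012 g
% yield = 657 / 1012 × 100 = 64.92 %

64.9 %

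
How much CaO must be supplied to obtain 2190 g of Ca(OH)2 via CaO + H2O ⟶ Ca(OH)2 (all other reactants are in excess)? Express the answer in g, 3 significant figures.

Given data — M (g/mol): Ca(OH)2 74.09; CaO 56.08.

1660 g

n(Ca(OH)2) = 2190 / 74.09 = 29.56 mol
n(CaO) = (1/1) × 29.56 = 29.56 mol
mass = 29.56 × 56.08 = 1658 g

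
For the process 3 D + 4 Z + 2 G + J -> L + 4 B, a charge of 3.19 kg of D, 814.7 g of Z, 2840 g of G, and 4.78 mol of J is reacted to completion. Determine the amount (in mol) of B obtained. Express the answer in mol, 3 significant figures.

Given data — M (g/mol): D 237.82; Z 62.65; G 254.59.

13.0 mol

n(D) = 3.190×1000 / 237.82 = 13.41 mol
n(Z) = 814.7 / 62.65 = 13.00 mol
n(G) = 2840 / 254.59 = 11.16 mol
n(J) = 4.780 mol
n/ν → D: 4.470, Z: 3.250, G: 5.580, J: 4.780; Z is limiting.
n(B) = (4/4) × 13.00 = 13.00 mol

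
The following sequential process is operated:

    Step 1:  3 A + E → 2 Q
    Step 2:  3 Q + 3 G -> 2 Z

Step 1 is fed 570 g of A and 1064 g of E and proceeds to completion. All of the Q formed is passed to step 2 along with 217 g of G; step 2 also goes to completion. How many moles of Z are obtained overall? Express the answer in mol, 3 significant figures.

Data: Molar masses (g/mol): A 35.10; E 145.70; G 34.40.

Step 1:
n(A) = 570.0 / 35.10 = 16.24 mol
n(E) = 1064 / 145.70 = 7.303 mol
n/ν → A: 5.413, E: 7.303; A is limiting.
n(Q) produced = (2/3) × 16.24 = 10.83 mol
Step 2:
n(Q) available = 10.83 mol
n(G) = 217.0 / 34.40 = 6.308 mol
n/ν → Q: 3.610, G: 2.103; G is limiting.
n(Z) = (2/3) × 6.308 = 4.205 mol

4.21 mol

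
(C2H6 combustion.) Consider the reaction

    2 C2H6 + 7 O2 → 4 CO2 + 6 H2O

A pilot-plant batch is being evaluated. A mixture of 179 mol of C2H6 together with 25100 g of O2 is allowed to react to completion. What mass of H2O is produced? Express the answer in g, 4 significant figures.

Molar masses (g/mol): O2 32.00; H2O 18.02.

9677 g

n(C2H6) = 179.0 mol
n(O2) = 25100 / 32.00 = 784.4 mol
n/ν for C2H6 = 179.0/2 = 89.50
n/ν for O2 = 784.4/7 = 112.1
Smallest n/ν is C2H6 → limiting reagent.
n(H2O) = (6/2) × 179.0 = 537.0 mol
mass = 537.0 × 18.02 = 9677 g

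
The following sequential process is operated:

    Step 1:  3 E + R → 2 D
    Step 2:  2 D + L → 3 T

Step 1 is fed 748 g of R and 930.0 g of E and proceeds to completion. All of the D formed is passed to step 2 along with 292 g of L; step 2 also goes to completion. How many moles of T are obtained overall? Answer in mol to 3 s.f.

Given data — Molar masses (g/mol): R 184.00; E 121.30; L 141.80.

6.18 mol

Step 1:
n(R) = 748.0 / 184.00 = 4.065 mol
n(E) = 930.0 / 121.30 = 7.667 mol
n/ν for R = 4.065/1 = 4.065
n/ν for E = 7.667/3 = 2.556
Smallest n/ν is E → limiting reagent.
n(D) produced = (2/3) × 7.667 = 5.111 mol
Step 2:
n(D) available = 5.111 mol
n(L) = 292.0 / 141.80 = 2.059 mol
n/ν for D = 5.111/2 = 2.556
n/ν for L = 2.059/1 = 2.059
Smallest n/ν is L → limiting reagent.
n(T) = (3/1) × 2.059 = 6.177 mol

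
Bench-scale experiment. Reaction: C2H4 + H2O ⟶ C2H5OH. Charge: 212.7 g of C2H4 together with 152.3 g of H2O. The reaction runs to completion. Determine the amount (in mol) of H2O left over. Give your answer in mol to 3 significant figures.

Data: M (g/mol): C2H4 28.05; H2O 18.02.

0.869 mol

n(C2H4) = 212.7 / 28.05 = 7.583 mol
n(H2O) = 152.3 / 18.02 = 8.452 mol
n/ν for C2H4 = 7.583/1 = 7.583
n/ν for H2O = 8.452/1 = 8.452
Smallest n/ν is C2H4 → limiting reagent.
H2O consumed = (1/1) × 7.583 = 7.583 mol
H2O remaining = 8.452 − 7.583 = 0.8690 mol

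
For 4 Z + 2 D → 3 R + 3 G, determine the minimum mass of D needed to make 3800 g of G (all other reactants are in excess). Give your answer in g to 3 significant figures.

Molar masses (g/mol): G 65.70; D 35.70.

n(G) = 3800 / 65.70 = 57.84 mol
n(D) = (2/3) × 57.84 = 38.56 mol
mass = 38.56 × 35.70 = 1377 g

1380 g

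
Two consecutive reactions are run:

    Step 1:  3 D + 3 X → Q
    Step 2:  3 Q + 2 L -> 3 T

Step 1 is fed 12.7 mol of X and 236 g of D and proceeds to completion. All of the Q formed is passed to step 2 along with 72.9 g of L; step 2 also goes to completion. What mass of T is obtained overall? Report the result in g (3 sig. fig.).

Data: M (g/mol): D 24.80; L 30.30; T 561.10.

1780 g

Step 1:
n(X) = 12.70 mol
n(D) = 236.0 / 24.80 = 9.516 mol
n/ν → X: 4.233, D: 3.172; D is limiting.
n(Q) produced = (1/3) × 9.516 = 3.172 mol
Step 2:
n(Q) available = 3.172 mol
n(L) = 72.90 / 30.30 = 2.406 mol
n/ν → Q: 1.057, L: 1.203; Q is limiting.
n(T) = (3/3) × 3.172 = 3.172 mol
mass = 3.172 × 561.10 = 1780 g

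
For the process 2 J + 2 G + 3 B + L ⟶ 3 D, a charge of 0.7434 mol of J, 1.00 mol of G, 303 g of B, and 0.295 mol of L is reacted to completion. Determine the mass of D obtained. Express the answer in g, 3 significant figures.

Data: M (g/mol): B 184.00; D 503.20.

445 g

n(J) = 0.7434 mol
n(G) = 1.000 mol
n(B) = 303.0 / 184.00 = 1.647 mol
n(L) = 0.2950 mol
n/ν for J = 0.7434/2 = 0.3717
n/ν for G = 1.000/2 = 0.5000
n/ν for B = 1.647/3 = 0.5490
n/ν for L = 0.2950/1 = 0.2950
Smallest n/ν is L → limiting reagent.
n(D) = (3/1) × 0.2950 = 0.8850 mol
mass = 0.8850 × 503.20 = 445.3 g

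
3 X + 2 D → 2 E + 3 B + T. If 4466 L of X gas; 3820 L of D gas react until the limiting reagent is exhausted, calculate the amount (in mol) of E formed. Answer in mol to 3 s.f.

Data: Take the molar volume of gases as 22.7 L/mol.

131 mol

n(X) = 4466 / 22.7 = 196.7 mol
n(D) = 3820 / 22.7 = 168.3 mol
n/ν → X: 65.57, D: 84.15; X is limiting.
n(E) = (2/3) × 196.7 = 131.1 mol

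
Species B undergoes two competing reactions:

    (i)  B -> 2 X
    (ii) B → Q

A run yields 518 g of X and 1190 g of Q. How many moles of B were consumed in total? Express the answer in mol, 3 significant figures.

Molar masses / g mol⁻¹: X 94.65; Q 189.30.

n(X) = 518 / 94.65 = 5.473 mol
n(Q) = 1190 / 189.30 = 6.286 mol
n(B) via (i) = (1/2)×5.473 = 2.737 mol
n(B) via (ii) = (1/1)×6.286 = 6.286 mol
total n(B) = 2.737 + 6.286 = 9.023 mol

9.02 mol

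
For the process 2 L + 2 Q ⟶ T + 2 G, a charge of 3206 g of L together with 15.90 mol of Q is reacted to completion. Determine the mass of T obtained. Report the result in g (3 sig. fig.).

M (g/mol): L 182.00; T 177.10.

1410 g

n(L) = 3206 / 182.00 = 17.62 mol
n(Q) = 15.90 mol
n/ν → L: 8.810, Q: 7.950; Q is limiting.
n(T) = (1/2) × 15.90 = 7.950 mol
mass = 7.950 × 177.10 = 1408 g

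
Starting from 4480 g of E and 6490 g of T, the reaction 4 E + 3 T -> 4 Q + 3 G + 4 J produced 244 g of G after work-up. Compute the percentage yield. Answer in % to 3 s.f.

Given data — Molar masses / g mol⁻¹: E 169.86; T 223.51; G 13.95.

n(E) = 4480 / 169.86 = 26.37 mol
n(T) = 6490 / 223.51 = 29.04 mol
n/ν for E = 26.37/4 = 6.593
n/ν for T = 29.04/3 = 9.680
Smallest n/ν is E → limiting reagent.
theoretical n(G) = (3/4) × 26.37 = 19.78 mol → 275.9 g
% yield = 244 / 275.9 × 100 = 88.44 %

88.4 %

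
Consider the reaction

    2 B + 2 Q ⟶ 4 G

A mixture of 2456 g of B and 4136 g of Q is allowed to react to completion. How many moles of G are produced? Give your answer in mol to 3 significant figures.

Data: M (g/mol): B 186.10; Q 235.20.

n(B) = 2456 / 186.10 = 13.20 mol
n(Q) = 4136 / 235.20 = 17.59 mol
n/ν → B: 6.600, Q: 8.795; B is limiting.
n(G) = (4/2) × 13.20 = 26.40 mol

26.4 mol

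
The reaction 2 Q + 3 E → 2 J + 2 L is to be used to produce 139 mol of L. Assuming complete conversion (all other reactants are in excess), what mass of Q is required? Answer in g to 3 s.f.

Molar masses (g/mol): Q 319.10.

44400 g

n(L) = 139.0 mol
n(Q) = (2/2) × 139.0 = 139.0 mol
mass = 139.0 × 319.10 = 44350 g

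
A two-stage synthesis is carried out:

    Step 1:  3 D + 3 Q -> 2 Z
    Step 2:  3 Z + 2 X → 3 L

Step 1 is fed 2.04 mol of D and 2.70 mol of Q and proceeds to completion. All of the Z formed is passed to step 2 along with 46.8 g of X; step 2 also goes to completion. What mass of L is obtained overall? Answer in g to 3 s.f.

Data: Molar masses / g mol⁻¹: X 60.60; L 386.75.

Step 1:
n(D) = 2.040 mol
n(Q) = 2.700 mol
n/ν for D = 2.040/3 = 0.6800
n/ν for Q = 2.700/3 = 0.9000
Smallest n/ν is D → limiting reagent.
n(Z) produced = (2/3) × 2.040 = 1.360 mol
Step 2:
n(Z) available = 1.360 mol
n(X) = 46.80 / 60.60 = 0.7723 mol
n/ν for Z = 1.360/3 = 0.4533
n/ν for X = 0.7723/2 = 0.3862
Smallest n/ν is X → limiting reagent.
n(L) = (3/2) × 0.7723 = 1.158 mol
mass = 1.158 × 386.75 = 447.9 g

448 g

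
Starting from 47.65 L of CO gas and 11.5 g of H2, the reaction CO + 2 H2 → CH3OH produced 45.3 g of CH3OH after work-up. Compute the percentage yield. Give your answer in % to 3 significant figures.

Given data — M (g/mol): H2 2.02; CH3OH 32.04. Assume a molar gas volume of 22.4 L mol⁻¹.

n(CO) = 47.65 / 22.4 = 2.127 mol
n(H2) = 11.50 / 2.02 = 5.693 mol
n/ν for CO = 2.127/1 = 2.127
n/ν for H2 = 5.693/2 = 2.847
Smallest n/ν is CO → limiting reagent.
theoretical n(CH3OH) = (1/1) × 2.127 = 2.127 mol → 68.15 g
% yield = 45.3 / 68.15 × 100 = 66.47 %

66.5 %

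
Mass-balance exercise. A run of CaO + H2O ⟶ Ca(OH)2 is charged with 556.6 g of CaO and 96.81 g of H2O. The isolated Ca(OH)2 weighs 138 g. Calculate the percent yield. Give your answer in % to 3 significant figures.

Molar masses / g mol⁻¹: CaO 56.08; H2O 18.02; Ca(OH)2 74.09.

n(CaO) = 556.6 / 56.08 = 9.925 mol
n(H2O) = 96.81 / 18.02 = 5.372 mol
n/ν → CaO: 9.925, H2O: 5.372; H2O is limiting.
theoretical n(Ca(OH)2) = (1/1) × 5.372 = 5.372 mol → 398.0 g
% yield = 138 / 398.0 × 100 = 34.67 %

34.7 %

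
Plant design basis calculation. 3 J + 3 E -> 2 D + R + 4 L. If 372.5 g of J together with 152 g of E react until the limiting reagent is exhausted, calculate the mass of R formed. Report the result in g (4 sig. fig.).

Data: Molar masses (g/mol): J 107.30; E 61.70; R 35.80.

29.40 g

n(J) = 372.5 / 107.30 = 3.472 mol
n(E) = 152.0 / 61.70 = 2.464 mol
n/ν for J = 3.472/3 = 1.157
n/ν for E = 2.464/3 = 0.8213
Smallest n/ν is E → limiting reagent.
n(R) = (1/3) × 2.464 = 0.8213 mol
mass = 0.8213 × 35.80 = 29.40 g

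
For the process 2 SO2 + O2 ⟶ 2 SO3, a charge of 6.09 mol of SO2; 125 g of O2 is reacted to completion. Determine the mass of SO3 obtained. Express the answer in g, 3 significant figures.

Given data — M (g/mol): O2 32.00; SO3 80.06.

n(SO2) = 6.090 mol
n(O2) = 125.0 / 32.00 = 3.906 mol
n/ν → SO2: 3.045, O2: 3.906; SO2 is limiting.
n(SO3) = (2/2) × 6.090 = 6.090 mol
mass = 6.090 × 80.06 = 487.6 g

488 g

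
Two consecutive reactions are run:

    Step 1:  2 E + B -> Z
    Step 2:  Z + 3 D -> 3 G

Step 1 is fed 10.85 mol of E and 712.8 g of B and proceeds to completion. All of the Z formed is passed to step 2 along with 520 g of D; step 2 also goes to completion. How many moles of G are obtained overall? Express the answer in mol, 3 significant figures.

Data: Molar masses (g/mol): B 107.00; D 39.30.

Step 1:
n(E) = 10.85 mol
n(B) = 712.8 / 107.00 = 6.662 mol
n/ν for E = 10.85/2 = 5.425
n/ν for B = 6.662/1 = 6.662
Smallest n/ν is E → limiting reagent.
n(Z) produced = (1/2) × 10.85 = 5.425 mol
Step 2:
n(Z) available = 5.425 mol
n(D) = 520.0 / 39.30 = 13.23 mol
n/ν for Z = 5.425/1 = 5.425
n/ν for D = 13.23/3 = 4.410
Smallest n/ν is D → limiting reagent.
n(G) = (3/3) × 13.23 = 13.23 mol

13.2 mol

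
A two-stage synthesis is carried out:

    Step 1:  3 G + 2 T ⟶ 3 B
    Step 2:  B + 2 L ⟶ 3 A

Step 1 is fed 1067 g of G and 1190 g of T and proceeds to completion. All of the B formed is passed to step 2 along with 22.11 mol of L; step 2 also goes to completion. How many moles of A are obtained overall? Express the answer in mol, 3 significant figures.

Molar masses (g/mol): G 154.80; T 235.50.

20.7 mol

Step 1:
n(G) = 1067 / 154.80 = 6.893 mol
n(T) = 1190 / 235.50 = 5.053 mol
n/ν → G: 2.298, T: 2.527; G is limiting.
n(B) produced = (3/3) × 6.893 = 6.893 mol
Step 2:
n(B) available = 6.893 mol
n(L) = 22.11 mol
n/ν → B: 6.893, L: 11.06; B is limiting.
n(A) = (3/1) × 6.893 = 20.68 mol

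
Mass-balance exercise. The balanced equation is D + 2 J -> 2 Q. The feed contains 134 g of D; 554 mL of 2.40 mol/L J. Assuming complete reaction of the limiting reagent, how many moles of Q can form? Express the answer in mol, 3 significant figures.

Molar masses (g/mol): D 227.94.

1.18 mol

n(D) = 134.0 / 227.94 = 0.5879 mol
n(J) = 2.40 × 554.0/1000 = 1.330 mol
n/ν for D = 0.5879/1 = 0.5879
n/ν for J = 1.330/2 = 0.6650
Smallest n/ν is D → limiting reagent.
n(Q) = (2/1) × 0.5879 = 1.176 mol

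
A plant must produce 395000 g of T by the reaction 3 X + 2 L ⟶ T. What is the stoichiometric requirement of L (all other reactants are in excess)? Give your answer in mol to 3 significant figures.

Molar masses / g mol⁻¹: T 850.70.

929 mol

n(T) = 395000 / 850.70 = 464.3 mol
n(L) = (2/1) × 464.3 = 928.6 mol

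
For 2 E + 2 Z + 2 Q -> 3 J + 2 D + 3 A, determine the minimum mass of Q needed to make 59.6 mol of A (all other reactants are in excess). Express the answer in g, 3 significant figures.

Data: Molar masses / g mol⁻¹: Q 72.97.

2900 g

n(A) = 59.60 mol
n(Q) = (2/3) × 59.60 = 39.73 mol
mass = 39.73 × 72.97 = 2899 g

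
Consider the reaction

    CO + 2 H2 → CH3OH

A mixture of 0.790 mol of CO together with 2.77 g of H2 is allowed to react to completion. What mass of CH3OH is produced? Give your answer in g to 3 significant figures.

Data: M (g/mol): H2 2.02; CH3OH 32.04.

n(CO) = 0.7900 mol
n(H2) = 2.770 / 2.02 = 1.371 mol
n/ν → CO: 0.7900, H2: 0.6855; H2 is limiting.
n(CH3OH) = (1/2) × 1.371 = 0.6855 mol
mass = 0.6855 × 32.04 = 21.96 g

22.0 g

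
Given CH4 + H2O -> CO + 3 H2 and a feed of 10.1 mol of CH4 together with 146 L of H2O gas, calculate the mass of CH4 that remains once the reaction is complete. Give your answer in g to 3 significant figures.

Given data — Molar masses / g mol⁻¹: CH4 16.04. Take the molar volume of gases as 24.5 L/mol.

n(CH4) = 10.10 mol
n(H2O) = 146.0 / 24.5 = 5.959 mol
n/ν → CH4: 10.10, H2O: 5.959; H2O is limiting.
CH4 consumed = (1/1) × 5.959 = 5.959 mol
CH4 remaining = 10.10 − 5.959 = 4.141 mol
mass = 4.141 × 16.04 = 66.42 g

66.4 g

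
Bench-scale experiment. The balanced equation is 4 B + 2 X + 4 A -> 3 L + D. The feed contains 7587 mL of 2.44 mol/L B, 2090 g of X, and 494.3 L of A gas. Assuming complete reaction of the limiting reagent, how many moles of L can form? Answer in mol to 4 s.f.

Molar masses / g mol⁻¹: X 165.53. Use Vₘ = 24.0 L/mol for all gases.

n(B) = 2.44 × 7587/1000 = 18.51 mol
n(X) = 2090 / 165.53 = 12.63 mol
n(A) = 494.3 / 24.0 = 20.60 mol
n/ν for B = 18.51/4 = 4.628
n/ν for X = 12.63/2 = 6.315
n/ν for A = 20.60/4 = 5.150
Smallest n/ν is B → limiting reagent.
n(L) = (3/4) × 18.51 = 13.88 mol

13.88 mol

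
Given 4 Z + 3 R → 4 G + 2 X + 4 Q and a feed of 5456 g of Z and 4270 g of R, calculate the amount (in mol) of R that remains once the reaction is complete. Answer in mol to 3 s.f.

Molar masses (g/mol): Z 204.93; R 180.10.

n(Z) = 5456 / 204.93 = 26.62 mol
n(R) = 4270 / 180.10 = 23.71 mol
n/ν for Z = 26.62/4 = 6.655
n/ν for R = 23.71/3 = 7.903
Smallest n/ν is Z → limiting reagent.
R consumed = (3/4) × 26.62 = 19.97 mol
R remaining = 23.71 − 19.97 = 3.740 mol

3.74 mol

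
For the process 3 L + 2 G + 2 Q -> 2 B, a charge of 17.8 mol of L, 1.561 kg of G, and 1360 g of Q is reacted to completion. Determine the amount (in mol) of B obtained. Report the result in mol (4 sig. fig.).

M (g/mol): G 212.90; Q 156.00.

7.332 mol

n(L) = 17.80 mol
n(G) = 1.561×1000 / 212.90 = 7.332 mol
n(Q) = 1360 / 156.00 = 8.718 mol
n/ν for L = 17.80/3 = 5.933
n/ν for G = 7.332/2 = 3.666
n/ν for Q = 8.718/2 = 4.359
Smallest n/ν is G → limiting reagent.
n(B) = (2/2) × 7.332 = 7.332 mol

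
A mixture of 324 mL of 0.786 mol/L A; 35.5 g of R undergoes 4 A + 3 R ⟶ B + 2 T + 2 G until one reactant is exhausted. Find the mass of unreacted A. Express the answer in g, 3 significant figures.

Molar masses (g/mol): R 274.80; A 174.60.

n(A) = 0.786 × 324.0/1000 = 0.2547 mol
n(R) = 35.50 / 274.80 = 0.1292 mol
n/ν → A: 0.06368, R: 0.04307; R is limiting.
A consumed = (4/3) × 0.1292 = 0.1723 mol
A remaining = 0.2547 − 0.1723 = 0.08240 mol
mass = 0.08240 × 174.60 = 14.39 g

14.4 g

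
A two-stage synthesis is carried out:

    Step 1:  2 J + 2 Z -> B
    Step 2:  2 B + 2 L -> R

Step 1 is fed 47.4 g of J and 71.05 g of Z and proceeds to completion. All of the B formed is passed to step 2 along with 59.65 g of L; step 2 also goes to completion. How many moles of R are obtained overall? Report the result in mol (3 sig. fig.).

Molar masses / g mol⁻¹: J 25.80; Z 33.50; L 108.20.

0.276 mol

Step 1:
n(J) = 47.40 / 25.80 = 1.837 mol
n(Z) = 71.05 / 33.50 = 2.121 mol
n/ν for J = 1.837/2 = 0.9185
n/ν for Z = 2.121/2 = 1.061
Smallest n/ν is J → limiting reagent.
n(B) produced = (1/2) × 1.837 = 0.9185 mol
Step 2:
n(B) available = 0.9185 mol
n(L) = 59.65 / 108.20 = 0.5513 mol
n/ν for B = 0.9185/2 = 0.4593
n/ν for L = 0.5513/2 = 0.2757
Smallest n/ν is L → limiting reagent.
n(R) = (1/2) × 0.5513 = 0.2757 mol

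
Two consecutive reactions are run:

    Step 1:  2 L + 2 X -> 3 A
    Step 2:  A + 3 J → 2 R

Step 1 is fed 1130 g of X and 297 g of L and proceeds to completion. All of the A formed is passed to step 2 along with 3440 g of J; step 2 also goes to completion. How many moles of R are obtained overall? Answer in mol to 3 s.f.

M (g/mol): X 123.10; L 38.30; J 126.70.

18.1 mol

Step 1:
n(X) = 1130 / 123.10 = 9.180 mol
n(L) = 297.0 / 38.30 = 7.755 mol
n/ν for X = 9.180/2 = 4.590
n/ν for L = 7.755/2 = 3.878
Smallest n/ν is L → limiting reagent.
n(A) produced = (3/2) × 7.755 = 11.63 mol
Step 2:
n(A) available = 11.63 mol
n(J) = 3440 / 126.70 = 27.15 mol
n/ν for A = 11.63/1 = 11.63
n/ν for J = 27.15/3 = 9.050
Smallest n/ν is J → limiting reagent.
n(R) = (2/3) × 27.15 = 18.10 mol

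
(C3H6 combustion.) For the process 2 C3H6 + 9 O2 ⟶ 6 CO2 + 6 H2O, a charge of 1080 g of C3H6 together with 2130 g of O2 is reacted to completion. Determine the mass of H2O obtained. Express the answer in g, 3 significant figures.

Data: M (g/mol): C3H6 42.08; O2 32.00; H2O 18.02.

n(C3H6) = 1080 / 42.08 = 25.67 mol
n(O2) = 2130 / 32.00 = 66.56 mol
n/ν for C3H6 = 25.67/2 = 12.84
n/ν for O2 = 66.56/9 = 7.396
Smallest n/ν is O2 → limiting reagent.
n(H2O) = (6/9) × 66.56 = 44.37 mol
mass = 44.37 × 18.02 = 799.5 g

800 g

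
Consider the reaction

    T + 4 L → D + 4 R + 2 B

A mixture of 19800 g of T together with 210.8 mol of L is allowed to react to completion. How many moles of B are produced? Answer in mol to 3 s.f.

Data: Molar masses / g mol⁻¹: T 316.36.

105 mol

n(T) = 19800 / 316.36 = 62.59 mol
n(L) = 210.8 mol
n/ν for T = 62.59/1 = 62.59
n/ν for L = 210.8/4 = 52.70
Smallest n/ν is L → limiting reagent.
n(B) = (2/4) × 210.8 = 105.4 mol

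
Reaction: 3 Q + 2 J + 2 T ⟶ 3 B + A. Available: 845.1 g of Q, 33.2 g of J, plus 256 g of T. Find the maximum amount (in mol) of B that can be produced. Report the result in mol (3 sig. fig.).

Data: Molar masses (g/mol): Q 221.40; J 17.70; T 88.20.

n(Q) = 845.1 / 221.40 = 3.817 mol
n(J) = 33.20 / 17.70 = 1.876 mol
n(T) = 256.0 / 88.20 = 2.902 mol
n/ν for Q = 3.817/3 = 1.272
n/ν for J = 1.876/2 = 0.9380
n/ν for T = 2.902/2 = 1.451
Smallest n/ν is J → limiting reagent.
n(B) = (3/2) × 1.876 = 2.814 mol

2.81 mol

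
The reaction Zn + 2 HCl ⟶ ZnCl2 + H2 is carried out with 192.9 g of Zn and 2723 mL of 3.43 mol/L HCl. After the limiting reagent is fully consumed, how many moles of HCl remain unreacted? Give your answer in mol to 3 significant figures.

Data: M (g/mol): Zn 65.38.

3.44 mol

n(Zn) = 192.9 / 65.38 = 2.950 mol
n(HCl) = 3.43 × 2723/1000 = 9.340 mol
n/ν → Zn: 2.950, HCl: 4.670; Zn is limiting.
HCl consumed = (2/1) × 2.950 = 5.900 mol
HCl remaining = 9.340 − 5.900 = 3.440 mol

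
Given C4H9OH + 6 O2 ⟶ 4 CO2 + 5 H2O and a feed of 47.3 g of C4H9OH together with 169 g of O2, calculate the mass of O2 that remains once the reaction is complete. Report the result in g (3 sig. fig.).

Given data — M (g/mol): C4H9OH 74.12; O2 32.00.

n(C4H9OH) = 47.30 / 74.12 = 0.6382 mol
n(O2) = 169.0 / 32.00 = 5.281 mol
n/ν for C4H9OH = 0.6382/1 = 0.6382
n/ν for O2 = 5.281/6 = 0.8802
Smallest n/ν is C4H9OH → limiting reagent.
O2 consumed = (6/1) × 0.6382 = 3.829 mol
O2 remaining = 5.281 − 3.829 = 1.452 mol
mass = 1.452 × 32.00 = 46.46 g

46.5 g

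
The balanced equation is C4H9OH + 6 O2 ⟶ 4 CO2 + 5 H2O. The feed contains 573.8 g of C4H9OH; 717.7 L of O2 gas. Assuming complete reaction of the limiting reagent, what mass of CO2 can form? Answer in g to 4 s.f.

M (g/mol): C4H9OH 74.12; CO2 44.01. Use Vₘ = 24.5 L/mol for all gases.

859.5 g

n(C4H9OH) = 573.8 / 74.12 = 7.742 mol
n(O2) = 717.7 / 24.5 = 29.29 mol
n/ν for C4H9OH = 7.742/1 = 7.742
n/ν for O2 = 29.29/6 = 4.882
Smallest n/ν is O2 → limiting reagent.
n(CO2) = (4/6) × 29.29 = 19.53 mol
mass = 19.53 × 44.01 = 859.5 g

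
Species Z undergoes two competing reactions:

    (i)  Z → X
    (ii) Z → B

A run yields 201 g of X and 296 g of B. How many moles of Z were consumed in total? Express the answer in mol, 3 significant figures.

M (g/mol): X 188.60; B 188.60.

2.64 mol

n(X) = 201 / 188.60 = 1.066 mol
n(B) = 296 / 188.60 = 1.569 mol
n(Z) via (i) = (1/1)×1.066 = 1.066 mol
n(Z) via (ii) = (1/1)×1.569 = 1.569 mol
total n(Z) = 1.066 + 1.569 = 2.635 mol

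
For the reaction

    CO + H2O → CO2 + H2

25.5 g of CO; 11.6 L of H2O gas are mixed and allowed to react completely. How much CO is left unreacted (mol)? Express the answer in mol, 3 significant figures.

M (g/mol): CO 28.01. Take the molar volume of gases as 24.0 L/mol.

n(CO) = 25.50 / 28.01 = 0.9104 mol
n(H2O) = 11.60 / 24.0 = 0.4833 mol
n/ν for CO = 0.9104/1 = 0.9104
n/ν for H2O = 0.4833/1 = 0.4833
Smallest n/ν is H2O → limiting reagent.
CO consumed = (1/1) × 0.4833 = 0.4833 mol
CO remaining = 0.9104 − 0.4833 = 0.4271 mol

0.427 mol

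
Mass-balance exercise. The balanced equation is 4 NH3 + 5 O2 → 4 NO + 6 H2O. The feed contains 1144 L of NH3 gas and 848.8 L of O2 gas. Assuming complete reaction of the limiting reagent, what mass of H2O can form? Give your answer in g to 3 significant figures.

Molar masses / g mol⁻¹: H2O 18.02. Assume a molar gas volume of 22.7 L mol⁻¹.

n(NH3) = 1144 / 22.7 = 50.40 mol
n(O2) = 848.8 / 22.7 = 37.39 mol
n/ν → NH3: 12.60, O2: 7.478; O2 is limiting.
n(H2O) = (6/5) × 37.39 = 44.87 mol
mass = 44.87 × 18.02 = 808.6 g

809 g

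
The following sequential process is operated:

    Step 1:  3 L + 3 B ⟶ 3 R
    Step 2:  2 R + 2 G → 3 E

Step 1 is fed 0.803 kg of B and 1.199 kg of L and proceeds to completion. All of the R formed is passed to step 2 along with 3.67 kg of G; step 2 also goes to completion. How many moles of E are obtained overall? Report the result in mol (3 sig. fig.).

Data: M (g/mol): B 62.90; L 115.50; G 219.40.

Step 1:
n(B) = 0.8030×1000 / 62.90 = 12.77 mol
n(L) = 1.199×1000 / 115.50 = 10.38 mol
n/ν → B: 4.257, L: 3.460; L is limiting.
n(R) produced = (3/3) × 10.38 = 10.38 mol
Step 2:
n(R) available = 10.38 mol
n(G) = 3.670×1000 / 219.40 = 16.73 mol
n/ν → R: 5.190, G: 8.365; R is limiting.
n(E) = (3/2) × 10.38 = 15.57 mol

15.6 mol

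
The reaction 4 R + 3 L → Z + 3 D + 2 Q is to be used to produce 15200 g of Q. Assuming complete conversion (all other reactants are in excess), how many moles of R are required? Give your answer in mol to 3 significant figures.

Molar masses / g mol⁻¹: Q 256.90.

n(Q) = 15200 / 256.90 = 59.17 mol
n(R) = (4/2) × 59.17 = 118.3 mol

118 mol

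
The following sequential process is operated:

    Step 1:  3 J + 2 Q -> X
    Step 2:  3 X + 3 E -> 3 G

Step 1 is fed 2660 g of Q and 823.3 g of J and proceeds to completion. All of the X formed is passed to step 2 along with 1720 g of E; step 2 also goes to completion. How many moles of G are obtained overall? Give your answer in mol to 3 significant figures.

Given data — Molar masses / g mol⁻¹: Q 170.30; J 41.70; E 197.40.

6.58 mol

Step 1:
n(Q) = 2660 / 170.30 = 15.62 mol
n(J) = 823.3 / 41.70 = 19.74 mol
n/ν for Q = 15.62/2 = 7.810
n/ν for J = 19.74/3 = 6.580
Smallest n/ν is J → limiting reagent.
n(X) produced = (1/3) × 19.74 = 6.580 mol
Step 2:
n(X) available = 6.580 mol
n(E) = 1720 / 197.40 = 8.713 mol
n/ν for X = 6.580/3 = 2.193
n/ν for E = 8.713/3 = 2.904
Smallest n/ν is X → limiting reagent.
n(G) = (3/3) × 6.580 = 6.580 mol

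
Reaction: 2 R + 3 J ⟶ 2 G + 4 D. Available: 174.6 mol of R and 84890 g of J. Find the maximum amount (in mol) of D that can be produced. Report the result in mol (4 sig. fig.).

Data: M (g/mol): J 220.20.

n(R) = 174.6 mol
n(J) = 84890 / 220.20 = 385.5 mol
n/ν → R: 87.30, J: 128.5; R is limiting.
n(D) = (4/2) × 174.6 = 349.2 mol

349.2 mol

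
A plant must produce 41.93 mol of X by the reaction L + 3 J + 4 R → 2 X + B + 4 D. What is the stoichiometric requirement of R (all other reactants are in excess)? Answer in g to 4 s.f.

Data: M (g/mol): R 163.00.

n(X) = 41.93 mol
n(R) = (4/2) × 41.93 = 83.86 mol
mass = 83.86 × 163.00 = 13670 g

13670 g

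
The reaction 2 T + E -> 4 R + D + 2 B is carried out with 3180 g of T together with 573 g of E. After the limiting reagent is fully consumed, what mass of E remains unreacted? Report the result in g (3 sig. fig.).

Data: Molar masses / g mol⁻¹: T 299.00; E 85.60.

118 g

n(T) = 3180 / 299.00 = 10.64 mol
n(E) = 573.0 / 85.60 = 6.694 mol
n/ν for T = 10.64/2 = 5.320
n/ν for E = 6.694/1 = 6.694
Smallest n/ν is T → limiting reagent.
E consumed = (1/2) × 10.64 = 5.320 mol
E remaining = 6.694 − 5.320 = 1.374 mol
mass = 1.374 × 85.60 = 117.6 g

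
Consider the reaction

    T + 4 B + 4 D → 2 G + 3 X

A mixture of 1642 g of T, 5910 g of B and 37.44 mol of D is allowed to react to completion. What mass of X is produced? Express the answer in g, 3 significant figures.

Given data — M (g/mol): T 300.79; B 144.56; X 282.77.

n(T) = 1642 / 300.79 = 5.459 mol
n(B) = 5910 / 144.56 = 40.88 mol
n(D) = 37.44 mol
n/ν for T = 5.459/1 = 5.459
n/ν for B = 40.88/4 = 10.22
n/ν for D = 37.44/4 = 9.360
Smallest n/ν is T → limiting reagent.
n(X) = (3/1) × 5.459 = 16.38 mol
mass = 16.38 × 282.77 = 4632 g

4630 g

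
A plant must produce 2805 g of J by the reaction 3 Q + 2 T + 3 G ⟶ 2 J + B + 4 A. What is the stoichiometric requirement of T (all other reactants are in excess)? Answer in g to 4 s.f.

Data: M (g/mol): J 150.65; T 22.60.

420.8 g

n(J) = 2805 / 150.65 = 18.62 mol
n(T) = (2/2) × 18.62 = 18.62 mol
mass = 18.62 × 22.60 = 420.8 g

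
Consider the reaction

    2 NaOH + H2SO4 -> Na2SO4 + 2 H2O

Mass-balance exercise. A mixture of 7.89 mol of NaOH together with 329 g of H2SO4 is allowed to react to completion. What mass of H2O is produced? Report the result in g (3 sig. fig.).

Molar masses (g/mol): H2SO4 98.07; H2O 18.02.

n(NaOH) = 7.890 mol
n(H2SO4) = 329.0 / 98.07 = 3.355 mol
n/ν for NaOH = 7.890/2 = 3.945
n/ν for H2SO4 = 3.355/1 = 3.355
Smallest n/ν is H2SO4 → limiting reagent.
n(H2O) = (2/1) × 3.355 = 6.710 mol
mass = 6.710 × 18.02 = 120.9 g

121 g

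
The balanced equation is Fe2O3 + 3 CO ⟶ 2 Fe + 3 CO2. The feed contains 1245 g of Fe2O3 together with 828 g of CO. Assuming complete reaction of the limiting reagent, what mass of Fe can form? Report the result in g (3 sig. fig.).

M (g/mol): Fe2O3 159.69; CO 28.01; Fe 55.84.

871 g

n(Fe2O3) = 1245 / 159.69 = 7.796 mol
n(CO) = 828.0 / 28.01 = 29.56 mol
n/ν for Fe2O3 = 7.796/1 = 7.796
n/ν for CO = 29.56/3 = 9.853
Smallest n/ν is Fe2O3 → limiting reagent.
n(Fe) = (2/1) × 7.796 = 15.59 mol
mass = 15.59 × 55.84 = 870.5 g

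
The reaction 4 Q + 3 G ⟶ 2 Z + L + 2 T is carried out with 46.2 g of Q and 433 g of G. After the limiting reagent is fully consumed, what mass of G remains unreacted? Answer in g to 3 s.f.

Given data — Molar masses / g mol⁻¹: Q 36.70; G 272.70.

n(Q) = 46.20 / 36.70 = 1.259 mol
n(G) = 433.0 / 272.70 = 1.588 mol
n/ν for Q = 1.259/4 = 0.3148
n/ν for G = 1.588/3 = 0.5293
Smallest n/ν is Q → limiting reagent.
G consumed = (3/4) × 1.259 = 0.9443 mol
G remaining = 1.588 − 0.9443 = 0.6437 mol
mass = 0.6437 × 272.70 = 175.5 g

176 g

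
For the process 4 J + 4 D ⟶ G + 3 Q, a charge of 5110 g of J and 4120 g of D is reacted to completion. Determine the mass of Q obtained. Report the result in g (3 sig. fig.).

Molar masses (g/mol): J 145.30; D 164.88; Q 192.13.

3600 g

n(J) = 5110 / 145.30 = 35.17 mol
n(D) = 4120 / 164.88 = 24.99 mol
n/ν → J: 8.793, D: 6.248; D is limiting.
n(Q) = (3/4) × 24.99 = 18.74 mol
mass = 18.74 × 192.13 = 3601 g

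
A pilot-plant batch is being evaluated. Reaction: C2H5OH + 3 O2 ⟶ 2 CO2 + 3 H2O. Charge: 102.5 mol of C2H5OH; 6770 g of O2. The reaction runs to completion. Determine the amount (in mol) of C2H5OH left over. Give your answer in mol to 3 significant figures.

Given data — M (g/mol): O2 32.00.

n(C2H5OH) = 102.5 mol
n(O2) = 6770 / 32.00 = 211.6 mol
n/ν → C2H5OH: 102.5, O2: 70.53; O2 is limiting.
C2H5OH consumed = (1/3) × 211.6 = 70.53 mol
C2H5OH remaining = 102.5 − 70.53 = 31.97 mol

32.0 mol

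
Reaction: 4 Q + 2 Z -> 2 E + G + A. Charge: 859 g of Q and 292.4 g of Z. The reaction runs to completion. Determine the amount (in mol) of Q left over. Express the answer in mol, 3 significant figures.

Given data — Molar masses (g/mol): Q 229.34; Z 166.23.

n(Q) = 859.0 / 229.34 = 3.746 mol
n(Z) = 292.4 / 166.23 = 1.759 mol
n/ν → Q: 0.9365, Z: 0.8795; Z is limiting.
Q consumed = (4/2) × 1.759 = 3.518 mol
Q remaining = 3.746 − 3.518 = 0.2280 mol

0.228 mol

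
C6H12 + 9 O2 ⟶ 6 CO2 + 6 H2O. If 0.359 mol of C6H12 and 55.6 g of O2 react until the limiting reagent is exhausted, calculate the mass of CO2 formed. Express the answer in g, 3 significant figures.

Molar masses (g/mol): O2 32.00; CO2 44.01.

51.0 g

n(C6H12) = 0.3590 mol
n(O2) = 55.60 / 32.00 = 1.738 mol
n/ν for C6H12 = 0.3590/1 = 0.3590
n/ν for O2 = 1.738/9 = 0.1931
Smallest n/ν is O2 → limiting reagent.
n(CO2) = (6/9) × 1.738 = 1.159 mol
mass = 1.159 × 44.01 = 51.01 g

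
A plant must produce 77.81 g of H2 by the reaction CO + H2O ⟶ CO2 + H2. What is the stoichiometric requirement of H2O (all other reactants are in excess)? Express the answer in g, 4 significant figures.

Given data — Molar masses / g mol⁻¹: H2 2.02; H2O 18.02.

694.1 g

n(H2) = 77.81 / 2.02 = 38.52 mol
n(H2O) = (1/1) × 38.52 = 38.52 mol
mass = 38.52 × 18.02 = 694.1 g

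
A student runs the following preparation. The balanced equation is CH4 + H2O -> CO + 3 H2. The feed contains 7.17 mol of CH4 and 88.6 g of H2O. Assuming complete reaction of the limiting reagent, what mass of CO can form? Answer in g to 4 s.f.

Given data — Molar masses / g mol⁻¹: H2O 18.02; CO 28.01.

n(CH4) = 7.170 mol
n(H2O) = 88.60 / 18.02 = 4.917 mol
n/ν for CH4 = 7.170/1 = 7.170
n/ν for H2O = 4.917/1 = 4.917
Smallest n/ν is H2O → limiting reagent.
n(CO) = (1/1) × 4.917 = 4.917 mol
mass = 4.917 × 28.01 = 137.7 g

137.7 g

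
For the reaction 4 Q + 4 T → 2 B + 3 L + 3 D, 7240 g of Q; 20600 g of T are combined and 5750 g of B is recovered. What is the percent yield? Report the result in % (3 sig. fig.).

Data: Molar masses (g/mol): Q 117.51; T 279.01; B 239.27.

78.0 %

n(Q) = 7240 / 117.51 = 61.61 mol
n(T) = 20600 / 279.01 = 73.83 mol
n/ν for Q = 61.61/4 = 15.40
n/ν for T = 73.83/4 = 18.46
Smallest n/ν is Q → limiting reagent.
theoretical n(B) = (2/4) × 61.61 = 30.81 mol → 7372 g
% yield = 5750 / 7372 × 100 = 78.00 %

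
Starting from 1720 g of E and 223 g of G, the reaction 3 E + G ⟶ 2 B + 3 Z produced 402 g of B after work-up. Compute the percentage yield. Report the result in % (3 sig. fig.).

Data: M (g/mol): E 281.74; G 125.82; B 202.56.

56.0 %

n(E) = 1720 / 281.74 = 6.105 mol
n(G) = 223.0 / 125.82 = 1.772 mol
n/ν for E = 6.105/3 = 2.035
n/ν for G = 1.772/1 = 1.772
Smallest n/ν is G → limiting reagent.
theoretical n(B) = (2/1) × 1.772 = 3.544 mol → 717.9 g
% yield = 402 / 717.9 × 100 = 56.00 %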